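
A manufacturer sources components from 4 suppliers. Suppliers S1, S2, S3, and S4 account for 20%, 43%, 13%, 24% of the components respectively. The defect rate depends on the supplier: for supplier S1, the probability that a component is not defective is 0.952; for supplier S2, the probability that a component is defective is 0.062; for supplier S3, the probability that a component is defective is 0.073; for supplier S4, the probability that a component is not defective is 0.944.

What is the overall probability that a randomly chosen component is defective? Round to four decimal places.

0.0592

P(D|S1) = 1 − 0.952 = 0.048.
P(D|S4) = 1 − 0.944 = 0.056.
Summing over the partition,
P(D) = P(D|S1)·P(S1) + P(D|S2)·P(S2) + P(D|S3)·P(S3) + P(D|S4)·P(S4)
      = 0.048·0.2 + 0.062·0.43 + 0.073·0.13 + 0.056·0.24
      = 0.0096 + 0.02666 + 0.00949 + 0.01344 = 0.05919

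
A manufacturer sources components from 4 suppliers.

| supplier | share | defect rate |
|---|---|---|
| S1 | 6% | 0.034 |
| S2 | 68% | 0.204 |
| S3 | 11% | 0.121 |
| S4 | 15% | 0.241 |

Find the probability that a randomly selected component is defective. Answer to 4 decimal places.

P(D) ≈ 0.1902

By the law of total probability,
P(D) = P(D|S1)·P(S1) + P(D|S2)·P(S2) + P(D|S3)·P(S3) + P(D|S4)·P(S4)
      = 0.034·0.06 + 0.204·0.68 + 0.121·0.11 + 0.241·0.15
      = 0.00204 + 0.13872 + 0.01331 + 0.03615 = 0.19022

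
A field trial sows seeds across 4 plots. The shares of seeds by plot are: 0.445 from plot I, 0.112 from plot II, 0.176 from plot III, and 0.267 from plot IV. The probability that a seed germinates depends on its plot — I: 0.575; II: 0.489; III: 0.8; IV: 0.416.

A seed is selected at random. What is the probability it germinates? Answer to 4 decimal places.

0.5625

P(G) = P(G|I)·P(I) + P(G|II)·P(II) + P(G|III)·P(III) + P(G|IV)·P(IV)
      = 0.575·0.445 + 0.489·0.112 + 0.8·0.176 + 0.416·0.267
      = 0.255875 + 0.054768 + 0.1408 + 0.111072 = 0.562515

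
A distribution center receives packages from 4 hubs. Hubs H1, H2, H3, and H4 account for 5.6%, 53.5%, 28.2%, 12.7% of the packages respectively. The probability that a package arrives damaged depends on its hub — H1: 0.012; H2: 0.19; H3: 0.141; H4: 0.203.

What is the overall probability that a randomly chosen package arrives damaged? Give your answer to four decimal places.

P(D) = P(D|H1)·P(H1) + P(D|H2)·P(H2) + P(D|H3)·P(H3) + P(D|H4)·P(H4)
      = 0.012·0.056 + 0.19·0.535 + 0.141·0.282 + 0.203·0.127
      = 0.000672 + 0.10165 + 0.039762 + 0.025781 = 0.167865

P(D) ≈ 0.1679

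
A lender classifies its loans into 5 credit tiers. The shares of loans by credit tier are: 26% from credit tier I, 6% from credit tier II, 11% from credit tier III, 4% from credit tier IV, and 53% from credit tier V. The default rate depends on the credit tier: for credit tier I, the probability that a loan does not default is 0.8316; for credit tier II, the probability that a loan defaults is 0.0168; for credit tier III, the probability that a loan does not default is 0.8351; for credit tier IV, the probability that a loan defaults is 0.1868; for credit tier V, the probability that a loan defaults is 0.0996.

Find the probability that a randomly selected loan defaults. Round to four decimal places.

P(D) ≈ 0.1232

P(D|I) = 1 − 0.8316 = 0.1684.
P(D|III) = 1 − 0.8351 = 0.1649.
P(D) = P(D|I)·P(I) + P(D|II)·P(II) + P(D|III)·P(III) + P(D|IV)·P(IV) + P(D|V)·P(V)
      = 0.1684·0.26 + 0.0168·0.06 + 0.1649·0.11 + 0.1868·0.04 + 0.0996·0.53
      = 0.043784 + 0.001008 + 0.018139 + 0.007472 + 0.052788 = 0.123191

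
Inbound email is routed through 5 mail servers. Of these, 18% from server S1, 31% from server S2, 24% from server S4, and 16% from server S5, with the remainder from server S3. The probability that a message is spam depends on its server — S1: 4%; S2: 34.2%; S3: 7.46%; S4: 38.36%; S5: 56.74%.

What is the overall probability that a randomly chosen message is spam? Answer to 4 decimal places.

P(S3) = 1 − (0.18 + 0.31 + 0.24 + 0.16) = 0.11.
P(S) = P(S|S1)·P(S1) + P(S|S2)·P(S2) + P(S|S3)·P(S3) + P(S|S4)·P(S4) + P(S|S5)·P(S5)
      = 0.04·0.18 + 0.342·0.31 + 0.0746·0.11 + 0.3836·0.24 + 0.5674·0.16
      = 0.0072 + 0.10602 + 0.008206 + 0.092064 + 0.090784 = 0.304274

P(S) ≈ 0.3043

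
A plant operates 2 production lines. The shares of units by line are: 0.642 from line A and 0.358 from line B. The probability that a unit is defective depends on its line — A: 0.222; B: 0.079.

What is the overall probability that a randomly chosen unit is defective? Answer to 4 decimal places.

P(D) = P(D|A)·P(A) + P(D|B)·P(B)
      = 0.222·0.642 + 0.079·0.358
      = 0.142524 + 0.028282 = 0.170806

P(D) ≈ 0.1708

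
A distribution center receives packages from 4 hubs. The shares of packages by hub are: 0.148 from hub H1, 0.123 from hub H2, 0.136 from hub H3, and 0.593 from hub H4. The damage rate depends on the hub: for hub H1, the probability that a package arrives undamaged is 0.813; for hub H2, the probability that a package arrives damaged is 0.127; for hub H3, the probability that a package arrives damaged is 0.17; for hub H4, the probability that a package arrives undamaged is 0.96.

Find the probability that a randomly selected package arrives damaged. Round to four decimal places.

P(D|H1) = 1 − 0.813 = 0.187.
P(D|H4) = 1 − 0.96 = 0.04.
P(D) = P(D|H1)·P(H1) + P(D|H2)·P(H2) + P(D|H3)·P(H3) + P(D|H4)·P(H4)
      = 0.187·0.148 + 0.127·0.123 + 0.17·0.136 + 0.04·0.593
      = 0.027676 + 0.015621 + 0.02312 + 0.02372 = 0.090137

P(D) ≈ 0.0901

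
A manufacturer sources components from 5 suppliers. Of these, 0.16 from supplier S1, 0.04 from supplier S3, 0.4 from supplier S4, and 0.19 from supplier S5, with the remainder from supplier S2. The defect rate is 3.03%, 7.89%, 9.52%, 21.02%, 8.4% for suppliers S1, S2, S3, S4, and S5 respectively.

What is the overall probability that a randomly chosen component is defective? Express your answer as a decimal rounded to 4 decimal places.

P(S2) = 1 − (0.16 + 0.04 + 0.4 + 0.19) = 0.21.
P(D) = P(D|S1)·P(S1) + P(D|S2)·P(S2) + P(D|S3)·P(S3) + P(D|S4)·P(S4) + P(D|S5)·P(S5)
      = 0.0303·0.16 + 0.0789·0.21 + 0.0952·0.04 + 0.2102·0.4 + 0.084·0.19
      = 0.004848 + 0.016569 + 0.003808 + 0.08408 + 0.01596 = 0.125265

0.1253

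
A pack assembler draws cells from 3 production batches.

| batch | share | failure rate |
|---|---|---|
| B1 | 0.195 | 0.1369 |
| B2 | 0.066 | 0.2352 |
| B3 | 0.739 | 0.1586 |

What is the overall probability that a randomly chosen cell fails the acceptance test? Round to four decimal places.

P(F) ≈ 0.1594

P(F) = P(F|B1)·P(B1) + P(F|B2)·P(B2) + P(F|B3)·P(B3)
      = 0.1369·0.195 + 0.2352·0.066 + 0.1586·0.739
      = 0.0266955 + 0.0155232 + 0.1172054 = 0.1594241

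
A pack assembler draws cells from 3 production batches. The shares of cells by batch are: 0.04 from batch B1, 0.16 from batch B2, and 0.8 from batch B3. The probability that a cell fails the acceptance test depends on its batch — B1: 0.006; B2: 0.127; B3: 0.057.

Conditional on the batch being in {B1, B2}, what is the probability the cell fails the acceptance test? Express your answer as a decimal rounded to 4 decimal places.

0.1028

Let S = {B1, B2}.
P(S) = 0.04 + 0.16 = 0.2.
P(F ∩ S) = 0.006·0.04 + 0.127·0.16 = 0.00024 + 0.02032 = 0.02056.
P(F | S) = 0.02056 / 0.2 = 0.102800…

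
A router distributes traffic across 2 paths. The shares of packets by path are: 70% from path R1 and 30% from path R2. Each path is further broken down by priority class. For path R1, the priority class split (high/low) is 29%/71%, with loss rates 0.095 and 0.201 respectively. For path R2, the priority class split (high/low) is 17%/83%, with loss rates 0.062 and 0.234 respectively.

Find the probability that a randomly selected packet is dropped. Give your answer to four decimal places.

P(L|R1) = 0.29·0.095 + 0.71·0.201 = 0.02755 + 0.14271 = 0.17026
P(L|R2) = 0.17·0.062 + 0.83·0.234 = 0.01054 + 0.19422 = 0.20476
By total probability over the outer partition,
P(L) = 0.7·0.17026 + 0.3·0.20476
      = 0.119182 + 0.061428 = 0.18061

P(L) ≈ 0.1806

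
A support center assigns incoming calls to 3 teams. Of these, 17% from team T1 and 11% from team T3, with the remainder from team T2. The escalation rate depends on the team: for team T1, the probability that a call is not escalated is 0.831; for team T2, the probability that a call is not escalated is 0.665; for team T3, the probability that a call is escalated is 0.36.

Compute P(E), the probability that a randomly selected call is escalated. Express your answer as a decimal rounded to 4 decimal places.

0.3095

P(T2) = 1 − (0.17 + 0.11) = 0.72.
P(E|T1) = 1 − 0.831 = 0.169.
P(E|T2) = 1 − 0.665 = 0.335.
P(E) = P(E|T1)·P(T1) + P(E|T2)·P(T2) + P(E|T3)·P(T3)
      = 0.169·0.17 + 0.335·0.72 + 0.36·0.11
      = 0.02873 + 0.2412 + 0.0396 = 0.30953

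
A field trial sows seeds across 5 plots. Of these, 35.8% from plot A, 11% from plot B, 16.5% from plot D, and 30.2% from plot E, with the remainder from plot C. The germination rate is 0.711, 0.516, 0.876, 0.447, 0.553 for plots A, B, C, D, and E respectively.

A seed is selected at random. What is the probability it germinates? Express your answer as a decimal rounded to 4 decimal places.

P(G) ≈ 0.6090

P(C) = 1 − (0.358 + 0.11 + 0.165 + 0.302) = 0.065.
Using total probability over the partition,
P(G) = P(G|A)·P(A) + P(G|B)·P(B) + P(G|C)·P(C) + P(G|D)·P(D) + P(G|E)·P(E)
      = 0.711·0.358 + 0.516·0.11 + 0.876·0.065 + 0.447·0.165 + 0.553·0.302
      = 0.254538 + 0.05676 + 0.05694 + 0.073755 + 0.167006 = 0.608999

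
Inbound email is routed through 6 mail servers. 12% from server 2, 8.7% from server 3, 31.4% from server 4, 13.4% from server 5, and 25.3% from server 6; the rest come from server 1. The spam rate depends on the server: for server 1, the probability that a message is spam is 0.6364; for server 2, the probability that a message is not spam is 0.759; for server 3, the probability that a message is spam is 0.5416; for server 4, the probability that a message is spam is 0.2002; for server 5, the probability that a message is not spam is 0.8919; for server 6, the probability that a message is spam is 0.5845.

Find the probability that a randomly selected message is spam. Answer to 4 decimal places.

P(S) ≈ 0.3598

P(1) = 1 − (0.12 + 0.087 + 0.314 + 0.134 + 0.253) = 0.092.
P(S|2) = 1 − 0.759 = 0.241.
P(S|5) = 1 − 0.8919 = 0.1081.
P(S) = P(S|1)·P(1) + P(S|2)·P(2) + P(S|3)·P(3) + P(S|4)·P(4) + P(S|5)·P(5) + P(S|6)·P(6)
      = 0.6364·0.092 + 0.241·0.12 + 0.5416·0.087 + 0.2002·0.314 + 0.1081·0.134 + 0.5845·0.253
      = 0.0585488 + 0.02892 + 0.0471192 + 0.0628628 + 0.0144854 + 0.1478785 = 0.3598147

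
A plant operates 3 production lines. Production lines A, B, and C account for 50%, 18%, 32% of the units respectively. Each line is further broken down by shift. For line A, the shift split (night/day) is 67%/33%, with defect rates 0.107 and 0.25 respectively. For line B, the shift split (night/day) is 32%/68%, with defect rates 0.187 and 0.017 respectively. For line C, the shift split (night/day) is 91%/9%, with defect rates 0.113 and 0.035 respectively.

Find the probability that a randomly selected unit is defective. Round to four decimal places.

P(D|A) = 0.67·0.107 + 0.33·0.25 = 0.07169 + 0.0825 = 0.15419
P(D|B) = 0.32·0.187 + 0.68·0.017 = 0.05984 + 0.01156 = 0.0714
P(D|C) = 0.91·0.113 + 0.09·0.035 = 0.10283 + 0.00315 = 0.10598
By total probability over the outer partition,
P(D) = 0.5·0.15419 + 0.18·0.0714 + 0.32·0.10598
      = 0.077095 + 0.012852 + 0.0339136 = 0.1238606

0.1239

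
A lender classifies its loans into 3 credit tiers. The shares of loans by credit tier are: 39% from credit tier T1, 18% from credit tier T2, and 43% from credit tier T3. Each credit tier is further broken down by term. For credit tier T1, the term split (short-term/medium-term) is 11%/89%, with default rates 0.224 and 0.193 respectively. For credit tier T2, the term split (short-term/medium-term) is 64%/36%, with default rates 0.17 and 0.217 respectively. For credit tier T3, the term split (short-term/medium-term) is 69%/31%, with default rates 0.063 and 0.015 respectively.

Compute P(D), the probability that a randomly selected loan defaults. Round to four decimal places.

0.1309

P(D|T1) = 0.11·0.224 + 0.89·0.193 = 0.02464 + 0.17177 = 0.19641
P(D|T2) = 0.64·0.17 + 0.36·0.217 = 0.1088 + 0.07812 = 0.18692
P(D|T3) = 0.69·0.063 + 0.31·0.015 = 0.04347 + 0.00465 = 0.04812
By total probability over the outer partition,
P(D) = 0.39·0.19641 + 0.18·0.18692 + 0.43·0.04812
      = 0.0765999 + 0.0336456 + 0.0206916 = 0.1309371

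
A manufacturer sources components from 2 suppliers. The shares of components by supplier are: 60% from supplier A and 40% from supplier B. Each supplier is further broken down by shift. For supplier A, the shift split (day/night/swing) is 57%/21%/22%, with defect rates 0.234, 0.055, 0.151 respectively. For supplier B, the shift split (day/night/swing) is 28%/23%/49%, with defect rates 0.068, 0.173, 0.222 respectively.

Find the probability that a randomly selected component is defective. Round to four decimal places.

P(D|A) = 0.57·0.234 + 0.21·0.055 + 0.22·0.151 = 0.13338 + 0.01155 + 0.03322 = 0.17815
P(D|B) = 0.28·0.068 + 0.23·0.173 + 0.49·0.222 = 0.01904 + 0.03979 + 0.10878 = 0.16761
By total probability over the outer partition,
P(D) = 0.6·0.17815 + 0.4·0.16761
      = 0.10689 + 0.067044 = 0.173934

P(D) ≈ 0.1739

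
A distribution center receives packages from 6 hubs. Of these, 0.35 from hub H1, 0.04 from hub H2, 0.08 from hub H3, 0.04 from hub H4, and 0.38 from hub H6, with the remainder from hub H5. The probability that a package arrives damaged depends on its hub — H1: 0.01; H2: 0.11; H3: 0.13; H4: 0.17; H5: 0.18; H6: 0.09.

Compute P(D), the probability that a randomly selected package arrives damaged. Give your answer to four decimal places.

P(H5) = 1 − (0.35 + 0.04 + 0.08 + 0.04 + 0.38) = 0.11.
By the law of total probability,
P(D) = P(D|H1)·P(H1) + P(D|H2)·P(H2) + P(D|H3)·P(H3) + P(D|H4)·P(H4) + P(D|H5)·P(H5) + P(D|H6)·P(H6)
      = 0.01·0.35 + 0.11·0.04 + 0.13·0.08 + 0.17·0.04 + 0.18·0.11 + 0.09·0.38
      = 0.0035 + 0.0044 + 0.0104 + 0.0068 + 0.0198 + 0.0342 = 0.0791

0.0791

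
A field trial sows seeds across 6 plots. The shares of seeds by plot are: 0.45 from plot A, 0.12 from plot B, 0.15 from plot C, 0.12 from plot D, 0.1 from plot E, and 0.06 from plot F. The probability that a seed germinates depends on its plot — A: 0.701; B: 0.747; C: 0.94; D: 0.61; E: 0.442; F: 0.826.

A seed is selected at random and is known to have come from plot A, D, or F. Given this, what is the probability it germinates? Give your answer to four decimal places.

Let S = {A, D, F}.
P(S) = 0.45 + 0.12 + 0.06 = 0.63.
P(G ∩ S) = 0.701·0.45 + 0.61·0.12 + 0.826·0.06 = 0.31545 + 0.0732 + 0.04956 = 0.43821.
P(G | S) = 0.43821 / 0.63 = 0.695571…

P(G|S) ≈ 0.6956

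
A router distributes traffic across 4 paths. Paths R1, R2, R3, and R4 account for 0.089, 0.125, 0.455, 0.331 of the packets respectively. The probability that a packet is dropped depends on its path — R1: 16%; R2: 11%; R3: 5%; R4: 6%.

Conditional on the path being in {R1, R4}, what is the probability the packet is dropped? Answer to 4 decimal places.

P(L|S) ≈ 0.0812

Let S = {R1, R4}.
P(S) = 0.089 + 0.331 = 0.42.
P(L ∩ S) = 0.16·0.089 + 0.06·0.331 = 0.01424 + 0.01986 = 0.0341.
P(L | S) = 0.0341 / 0.42 = 0.081190…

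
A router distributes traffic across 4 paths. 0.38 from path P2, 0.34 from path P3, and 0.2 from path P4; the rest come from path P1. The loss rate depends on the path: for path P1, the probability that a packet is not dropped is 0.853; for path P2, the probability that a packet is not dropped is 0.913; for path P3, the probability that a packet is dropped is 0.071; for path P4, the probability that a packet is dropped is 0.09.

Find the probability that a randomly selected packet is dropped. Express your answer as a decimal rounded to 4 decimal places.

P(L) ≈ 0.0870

P(P1) = 1 − (0.38 + 0.34 + 0.2) = 0.08.
P(L|P1) = 1 − 0.853 = 0.147.
P(L|P2) = 1 − 0.913 = 0.087.
Using total probability over the partition,
P(L) = P(L|P1)·P(P1) + P(L|P2)·P(P2) + P(L|P3)·P(P3) + P(L|P4)·P(P4)
      = 0.147·0.08 + 0.087·0.38 + 0.071·0.34 + 0.09·0.2
      = 0.01176 + 0.03306 + 0.02414 + 0.018 = 0.08696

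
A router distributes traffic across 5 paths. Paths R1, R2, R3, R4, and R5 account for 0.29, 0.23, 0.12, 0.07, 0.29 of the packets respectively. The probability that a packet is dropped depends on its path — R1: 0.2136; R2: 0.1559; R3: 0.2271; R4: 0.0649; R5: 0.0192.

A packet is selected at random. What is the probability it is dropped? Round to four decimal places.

P(L) = P(L|R1)·P(R1) + P(L|R2)·P(R2) + P(L|R3)·P(R3) + P(L|R4)·P(R4) + P(L|R5)·P(R5)
      = 0.2136·0.29 + 0.1559·0.23 + 0.2271·0.12 + 0.0649·0.07 + 0.0192·0.29
      = 0.061944 + 0.035857 + 0.027252 + 0.004543 + 0.005568 = 0.135164

0.1352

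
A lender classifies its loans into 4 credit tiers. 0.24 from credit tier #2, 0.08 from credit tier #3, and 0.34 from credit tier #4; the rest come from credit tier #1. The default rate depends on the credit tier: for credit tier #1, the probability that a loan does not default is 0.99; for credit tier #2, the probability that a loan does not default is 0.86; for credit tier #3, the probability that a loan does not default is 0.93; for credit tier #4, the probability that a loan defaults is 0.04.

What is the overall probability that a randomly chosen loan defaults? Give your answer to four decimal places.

P(D) ≈ 0.0562

P(#1) = 1 − (0.24 + 0.08 + 0.34) = 0.34.
P(D|#1) = 1 − 0.99 = 0.01.
P(D|#2) = 1 − 0.86 = 0.14.
P(D|#3) = 1 − 0.93 = 0.07.
P(D) = P(D|#1)·P(#1) + P(D|#2)·P(#2) + P(D|#3)·P(#3) + P(D|#4)·P(#4)
      = 0.01·0.34 + 0.14·0.24 + 0.07·0.08 + 0.04·0.34
      = 0.0034 + 0.0336 + 0.0056 + 0.0136 = 0.0562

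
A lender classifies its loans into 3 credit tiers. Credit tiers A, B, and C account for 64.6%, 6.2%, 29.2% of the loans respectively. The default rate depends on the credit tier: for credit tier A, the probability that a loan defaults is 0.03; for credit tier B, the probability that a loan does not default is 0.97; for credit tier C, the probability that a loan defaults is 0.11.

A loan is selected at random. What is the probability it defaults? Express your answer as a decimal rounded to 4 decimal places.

P(D|B) = 1 − 0.97 = 0.03.
P(D) = P(D|A)·P(A) + P(D|B)·P(B) + P(D|C)·P(C)
      = 0.03·0.646 + 0.03·0.062 + 0.11·0.292
      = 0.01938 + 0.00186 + 0.03212 = 0.05336

P(D) ≈ 0.0534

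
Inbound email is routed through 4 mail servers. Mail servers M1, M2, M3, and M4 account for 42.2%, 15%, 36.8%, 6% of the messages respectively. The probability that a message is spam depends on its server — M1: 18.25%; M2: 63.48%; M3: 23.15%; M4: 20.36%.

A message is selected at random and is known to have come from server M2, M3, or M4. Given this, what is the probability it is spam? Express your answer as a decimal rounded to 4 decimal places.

Let J = {M2, M3, M4}.
P(J) = 0.15 + 0.368 + 0.06 = 0.578.
P(S ∩ J) = 0.6348·0.15 + 0.2315·0.368 + 0.2036·0.06 = 0.09522 + 0.085192 + 0.012216 = 0.192628.
P(S | J) = 0.192628 / 0.578 = 0.333266…

P(S|J) ≈ 0.3333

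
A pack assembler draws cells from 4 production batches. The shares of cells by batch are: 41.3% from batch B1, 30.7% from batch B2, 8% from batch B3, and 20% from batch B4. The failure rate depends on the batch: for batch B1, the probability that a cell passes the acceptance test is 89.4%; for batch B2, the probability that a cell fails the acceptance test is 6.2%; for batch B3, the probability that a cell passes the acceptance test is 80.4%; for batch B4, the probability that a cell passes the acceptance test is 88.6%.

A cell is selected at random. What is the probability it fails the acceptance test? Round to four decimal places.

0.1013

P(F|B1) = 1 − 0.894 = 0.106.
P(F|B3) = 1 − 0.804 = 0.196.
P(F|B4) = 1 − 0.886 = 0.114.
P(F) = P(F|B1)·P(B1) + P(F|B2)·P(B2) + P(F|B3)·P(B3) + P(F|B4)·P(B4)
      = 0.106·0.413 + 0.062·0.307 + 0.196·0.08 + 0.114·0.2
      = 0.043778 + 0.019034 + 0.01568 + 0.0228 = 0.101292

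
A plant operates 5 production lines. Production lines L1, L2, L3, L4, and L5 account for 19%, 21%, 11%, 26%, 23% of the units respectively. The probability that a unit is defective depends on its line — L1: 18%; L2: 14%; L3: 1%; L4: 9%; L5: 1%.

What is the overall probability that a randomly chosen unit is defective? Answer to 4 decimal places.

Summing over the partition,
P(D) = P(D|L1)·P(L1) + P(D|L2)·P(L2) + P(D|L3)·P(L3) + P(D|L4)·P(L4) + P(D|L5)·P(L5)
      = 0.18·0.19 + 0.14·0.21 + 0.01·0.11 + 0.09·0.26 + 0.01·0.23
      = 0.0342 + 0.0294 + 0.0011 + 0.0234 + 0.0023 = 0.0904

0.0904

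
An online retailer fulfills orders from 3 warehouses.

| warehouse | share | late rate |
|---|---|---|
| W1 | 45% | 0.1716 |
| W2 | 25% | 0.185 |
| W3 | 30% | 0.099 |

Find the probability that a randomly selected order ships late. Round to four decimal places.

P(L) = P(L|W1)·P(W1) + P(L|W2)·P(W2) + P(L|W3)·P(W3)
      = 0.1716·0.45 + 0.185·0.25 + 0.099·0.3
      = 0.07722 + 0.04625 + 0.0297 = 0.15317

P(L) ≈ 0.1532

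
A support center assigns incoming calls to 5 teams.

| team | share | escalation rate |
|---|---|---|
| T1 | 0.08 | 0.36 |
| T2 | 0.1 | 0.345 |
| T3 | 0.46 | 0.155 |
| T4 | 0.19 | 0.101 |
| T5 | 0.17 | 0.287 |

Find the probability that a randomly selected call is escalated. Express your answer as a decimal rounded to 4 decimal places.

P(E) = P(E|T1)·P(T1) + P(E|T2)·P(T2) + P(E|T3)·P(T3) + P(E|T4)·P(T4) + P(E|T5)·P(T5)
      = 0.36·0.08 + 0.345·0.1 + 0.155·0.46 + 0.101·0.19 + 0.287·0.17
      = 0.0288 + 0.0345 + 0.0713 + 0.01919 + 0.04879 = 0.20258

0.2026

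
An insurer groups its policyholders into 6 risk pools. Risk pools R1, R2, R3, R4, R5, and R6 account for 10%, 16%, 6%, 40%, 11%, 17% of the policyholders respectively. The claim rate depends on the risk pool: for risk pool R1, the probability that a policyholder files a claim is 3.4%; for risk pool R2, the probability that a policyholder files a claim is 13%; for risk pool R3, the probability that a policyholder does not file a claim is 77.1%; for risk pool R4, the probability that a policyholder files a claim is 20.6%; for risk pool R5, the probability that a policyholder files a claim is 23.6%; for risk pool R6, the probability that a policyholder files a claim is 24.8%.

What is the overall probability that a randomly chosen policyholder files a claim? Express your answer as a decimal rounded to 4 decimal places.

0.1885

P(C|R3) = 1 − 0.771 = 0.229.
P(C) = P(C|R1)·P(R1) + P(C|R2)·P(R2) + P(C|R3)·P(R3) + P(C|R4)·P(R4) + P(C|R5)·P(R5) + P(C|R6)·P(R6)
      = 0.034·0.1 + 0.13·0.16 + 0.229·0.06 + 0.206·0.4 + 0.236·0.11 + 0.248·0.17
      = 0.0034 + 0.0208 + 0.01374 + 0.0824 + 0.02596 + 0.04216 = 0.18846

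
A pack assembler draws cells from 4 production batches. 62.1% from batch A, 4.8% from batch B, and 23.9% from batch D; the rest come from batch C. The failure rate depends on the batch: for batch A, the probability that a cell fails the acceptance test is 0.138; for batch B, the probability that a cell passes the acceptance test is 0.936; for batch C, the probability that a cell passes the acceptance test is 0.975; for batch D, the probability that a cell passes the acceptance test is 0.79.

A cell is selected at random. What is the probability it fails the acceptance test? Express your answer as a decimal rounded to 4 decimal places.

P(F) ≈ 0.1413

P(C) = 1 − (0.621 + 0.048 + 0.239) = 0.092.
P(F|B) = 1 − 0.936 = 0.064.
P(F|C) = 1 − 0.975 = 0.025.
P(F|D) = 1 − 0.79 = 0.21.
P(F) = P(F|A)·P(A) + P(F|B)·P(B) + P(F|C)·P(C) + P(F|D)·P(D)
      = 0.138·0.621 + 0.064·0.048 + 0.025·0.092 + 0.21·0.239
      = 0.085698 + 0.003072 + 0.0023 + 0.05019 = 0.14126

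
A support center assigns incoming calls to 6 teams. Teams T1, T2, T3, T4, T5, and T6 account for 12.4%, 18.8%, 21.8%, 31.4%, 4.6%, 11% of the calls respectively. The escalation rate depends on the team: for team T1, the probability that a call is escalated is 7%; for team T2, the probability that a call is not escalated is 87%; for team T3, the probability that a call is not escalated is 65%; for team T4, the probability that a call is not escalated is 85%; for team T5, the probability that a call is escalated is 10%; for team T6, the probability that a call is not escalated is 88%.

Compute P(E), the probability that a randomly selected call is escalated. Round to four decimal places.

P(E) ≈ 0.1743

P(E|T2) = 1 − 0.87 = 0.13.
P(E|T3) = 1 − 0.65 = 0.35.
P(E|T4) = 1 − 0.85 = 0.15.
P(E|T6) = 1 − 0.88 = 0.12.
P(E) = P(E|T1)·P(T1) + P(E|T2)·P(T2) + P(E|T3)·P(T3) + P(E|T4)·P(T4) + P(E|T5)·P(T5) + P(E|T6)·P(T6)
      = 0.07·0.124 + 0.13·0.188 + 0.35·0.218 + 0.15·0.314 + 0.1·0.046 + 0.12·0.11
      = 0.00868 + 0.02444 + 0.0763 + 0.0471 + 0.0046 + 0.0132 = 0.17432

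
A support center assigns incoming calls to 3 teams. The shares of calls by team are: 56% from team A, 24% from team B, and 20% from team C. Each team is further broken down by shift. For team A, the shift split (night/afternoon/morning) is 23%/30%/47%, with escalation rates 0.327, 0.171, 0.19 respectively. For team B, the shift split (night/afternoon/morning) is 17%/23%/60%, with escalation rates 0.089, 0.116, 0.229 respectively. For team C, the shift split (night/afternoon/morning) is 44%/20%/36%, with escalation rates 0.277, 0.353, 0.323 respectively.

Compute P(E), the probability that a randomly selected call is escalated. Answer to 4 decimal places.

P(E) ≈ 0.2256

P(E|A) = 0.23·0.327 + 0.3·0.171 + 0.47·0.19 = 0.07521 + 0.0513 + 0.0893 = 0.21581
P(E|B) = 0.17·0.089 + 0.23·0.116 + 0.6·0.229 = 0.01513 + 0.02668 + 0.1374 = 0.17921
P(E|C) = 0.44·0.277 + 0.2·0.353 + 0.36·0.323 = 0.12188 + 0.0706 + 0.11628 = 0.30876
Then overall,
P(E) = 0.56·0.21581 + 0.24·0.17921 + 0.2·0.30876
      = 0.1208536 + 0.0430104 + 0.061752 = 0.225616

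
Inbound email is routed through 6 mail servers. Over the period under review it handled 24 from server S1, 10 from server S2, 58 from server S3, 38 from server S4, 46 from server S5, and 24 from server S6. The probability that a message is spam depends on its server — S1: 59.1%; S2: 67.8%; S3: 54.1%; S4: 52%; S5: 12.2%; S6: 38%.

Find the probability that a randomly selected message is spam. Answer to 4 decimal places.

0.4342

Total: 24 + 10 + 58 + 38 + 46 + 24 = 200.
P(S1) = 24/200 = 0.12. P(S2) = 10/200 = 0.05. P(S3) = 58/200 = 0.29. P(S4) = 38/200 = 0.19. P(S5) = 46/200 = 0.23. P(S6) = 24/200 = 0.12.
P(S) = P(S|S1)·P(S1) + P(S|S2)·P(S2) + P(S|S3)·P(S3) + P(S|S4)·P(S4) + P(S|S5)·P(S5) + P(S|S6)·P(S6)
      = 0.591·0.12 + 0.678·0.05 + 0.541·0.29 + 0.52·0.19 + 0.122·0.23 + 0.38·0.12
      = 0.07092 + 0.0339 + 0.15689 + 0.0988 + 0.02806 + 0.0456 = 0.43417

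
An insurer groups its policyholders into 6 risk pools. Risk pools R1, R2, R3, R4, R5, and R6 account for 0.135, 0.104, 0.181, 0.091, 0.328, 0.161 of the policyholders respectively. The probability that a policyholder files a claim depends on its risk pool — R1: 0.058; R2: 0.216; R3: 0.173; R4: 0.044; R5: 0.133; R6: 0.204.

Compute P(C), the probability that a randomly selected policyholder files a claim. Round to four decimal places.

Summing over the partition,
P(C) = P(C|R1)·P(R1) + P(C|R2)·P(R2) + P(C|R3)·P(R3) + P(C|R4)·P(R4) + P(C|R5)·P(R5) + P(C|R6)·P(R6)
      = 0.058·0.135 + 0.216·0.104 + 0.173·0.181 + 0.044·0.091 + 0.133·0.328 + 0.204·0.161
      = 0.00783 + 0.022464 + 0.031313 + 0.004004 + 0.043624 + 0.032844 = 0.142079

P(C) ≈ 0.1421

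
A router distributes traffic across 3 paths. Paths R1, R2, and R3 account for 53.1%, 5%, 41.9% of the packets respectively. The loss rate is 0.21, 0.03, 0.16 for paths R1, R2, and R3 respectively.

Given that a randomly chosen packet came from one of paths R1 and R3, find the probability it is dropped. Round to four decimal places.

P(L|S) ≈ 0.1879

Let S = {R1, R3}.
P(S) = 0.531 + 0.419 = 0.95.
P(L ∩ S) = 0.21·0.531 + 0.16·0.419 = 0.11151 + 0.06704 = 0.17855.
P(L | S) = 0.17855 / 0.95 = 0.187947…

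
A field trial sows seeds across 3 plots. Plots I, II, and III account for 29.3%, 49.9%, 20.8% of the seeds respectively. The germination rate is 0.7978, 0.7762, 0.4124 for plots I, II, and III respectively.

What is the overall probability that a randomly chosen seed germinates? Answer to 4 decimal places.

Using total probability over the partition,
P(G) = P(G|I)·P(I) + P(G|II)·P(II) + P(G|III)·P(III)
      = 0.7978·0.293 + 0.7762·0.499 + 0.4124·0.208
      = 0.2337554 + 0.3873238 + 0.0857792 = 0.7068584

P(G) ≈ 0.7069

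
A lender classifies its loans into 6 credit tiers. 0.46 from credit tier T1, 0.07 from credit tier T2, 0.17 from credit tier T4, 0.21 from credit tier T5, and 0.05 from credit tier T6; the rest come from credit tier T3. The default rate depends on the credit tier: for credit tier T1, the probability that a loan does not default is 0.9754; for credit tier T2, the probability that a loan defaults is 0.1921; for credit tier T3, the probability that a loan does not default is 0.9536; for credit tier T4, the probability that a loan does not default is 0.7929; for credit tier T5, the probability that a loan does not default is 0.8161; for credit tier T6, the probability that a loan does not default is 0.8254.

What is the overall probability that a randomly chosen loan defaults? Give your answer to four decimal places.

0.1092

P(T3) = 1 − (0.46 + 0.07 + 0.17 + 0.21 + 0.05) = 0.04.
P(D|T1) = 1 − 0.9754 = 0.0246.
P(D|T3) = 1 − 0.9536 = 0.0464.
P(D|T4) = 1 − 0.7929 = 0.2071.
P(D|T5) = 1 − 0.8161 = 0.1839.
P(D|T6) = 1 − 0.8254 = 0.1746.
Summing over the partition,
P(D) = P(D|T1)·P(T1) + P(D|T2)·P(T2) + P(D|T3)·P(T3) + P(D|T4)·P(T4) + P(D|T5)·P(T5) + P(D|T6)·P(T6)
      = 0.0246·0.46 + 0.1921·0.07 + 0.0464·0.04 + 0.2071·0.17 + 0.1839·0.21 + 0.1746·0.05
      = 0.011316 + 0.013447 + 0.001856 + 0.035207 + 0.038619 + 0.00873 = 0.109175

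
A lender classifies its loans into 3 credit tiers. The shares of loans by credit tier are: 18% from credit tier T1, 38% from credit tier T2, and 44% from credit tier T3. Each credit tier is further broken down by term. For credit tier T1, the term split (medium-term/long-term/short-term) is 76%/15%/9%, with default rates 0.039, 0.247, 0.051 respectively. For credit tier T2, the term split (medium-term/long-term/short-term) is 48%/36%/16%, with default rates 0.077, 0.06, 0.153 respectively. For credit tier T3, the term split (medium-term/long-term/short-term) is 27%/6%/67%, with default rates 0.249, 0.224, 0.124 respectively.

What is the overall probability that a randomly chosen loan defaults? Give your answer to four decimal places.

P(D) ≈ 0.1164

P(D|T1) = 0.76·0.039 + 0.15·0.247 + 0.09·0.051 = 0.02964 + 0.03705 + 0.00459 = 0.07128
P(D|T2) = 0.48·0.077 + 0.36·0.06 + 0.16·0.153 = 0.03696 + 0.0216 + 0.02448 = 0.08304
P(D|T3) = 0.27·0.249 + 0.06·0.224 + 0.67·0.124 = 0.06723 + 0.01344 + 0.08308 = 0.16375
By total probability over the outer partition,
P(D) = 0.18·0.07128 + 0.38·0.08304 + 0.44·0.16375
      = 0.0128304 + 0.0315552 + 0.07205 = 0.1164356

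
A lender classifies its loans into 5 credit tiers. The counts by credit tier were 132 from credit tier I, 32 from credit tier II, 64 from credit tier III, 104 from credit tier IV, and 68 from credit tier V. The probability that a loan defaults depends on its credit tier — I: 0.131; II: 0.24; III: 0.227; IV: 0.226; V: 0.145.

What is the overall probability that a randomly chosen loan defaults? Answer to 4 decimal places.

Total: 132 + 32 + 64 + 104 + 68 = 400.
P(I) = 132/400 = 0.33. P(II) = 32/400 = 0.08. P(III) = 64/400 = 0.16. P(IV) = 104/400 = 0.26. P(V) = 68/400 = 0.17.
By the law of total probability,
P(D) = P(D|I)·P(I) + P(D|II)·P(II) + P(D|III)·P(III) + P(D|IV)·P(IV) + P(D|V)·P(V)
      = 0.131·0.33 + 0.24·0.08 + 0.227·0.16 + 0.226·0.26 + 0.145·0.17
      = 0.04323 + 0.0192 + 0.03632 + 0.05876 + 0.02465 = 0.18216

0.1822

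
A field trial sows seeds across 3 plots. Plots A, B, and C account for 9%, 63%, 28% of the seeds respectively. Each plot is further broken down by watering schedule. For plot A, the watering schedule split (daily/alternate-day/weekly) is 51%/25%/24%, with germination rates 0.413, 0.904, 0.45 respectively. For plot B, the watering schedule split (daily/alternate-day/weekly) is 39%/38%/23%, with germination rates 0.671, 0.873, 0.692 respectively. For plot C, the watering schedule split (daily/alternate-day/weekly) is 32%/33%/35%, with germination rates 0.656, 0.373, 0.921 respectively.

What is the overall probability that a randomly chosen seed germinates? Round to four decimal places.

P(G|A) = 0.51·0.413 + 0.25·0.904 + 0.24·0.45 = 0.21063 + 0.226 + 0.108 = 0.54463
P(G|B) = 0.39·0.671 + 0.38·0.873 + 0.23·0.692 = 0.26169 + 0.33174 + 0.15916 = 0.75259
P(G|C) = 0.32·0.656 + 0.33·0.373 + 0.35·0.921 = 0.20992 + 0.12309 + 0.32235 = 0.65536
Then overall,
P(G) = 0.09·0.54463 + 0.63·0.75259 + 0.28·0.65536
      = 0.0490167 + 0.4741317 + 0.1835008 = 0.7066492

0.7066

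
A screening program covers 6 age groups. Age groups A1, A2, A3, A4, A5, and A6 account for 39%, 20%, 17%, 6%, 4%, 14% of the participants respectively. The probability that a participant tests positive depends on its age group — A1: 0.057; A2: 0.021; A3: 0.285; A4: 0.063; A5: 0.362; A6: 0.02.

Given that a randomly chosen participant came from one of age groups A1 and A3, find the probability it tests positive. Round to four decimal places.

P(T|S) ≈ 0.1262

Let S = {A1, A3}.
P(S) = 0.39 + 0.17 = 0.56.
P(T ∩ S) = 0.057·0.39 + 0.285·0.17 = 0.02223 + 0.04845 = 0.07068.
P(T | S) = 0.07068 / 0.56 = 0.126214…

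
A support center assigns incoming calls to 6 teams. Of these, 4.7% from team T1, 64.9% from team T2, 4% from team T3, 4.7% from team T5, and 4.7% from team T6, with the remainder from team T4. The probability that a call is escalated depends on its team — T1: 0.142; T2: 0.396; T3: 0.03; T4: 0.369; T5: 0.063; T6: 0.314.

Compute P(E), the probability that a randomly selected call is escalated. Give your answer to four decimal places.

P(T4) = 1 − (0.047 + 0.649 + 0.04 + 0.047 + 0.047) = 0.17.
P(E) = P(E|T1)·P(T1) + P(E|T2)·P(T2) + P(E|T3)·P(T3) + P(E|T4)·P(T4) + P(E|T5)·P(T5) + P(E|T6)·P(T6)
      = 0.142·0.047 + 0.396·0.649 + 0.03·0.04 + 0.369·0.17 + 0.063·0.047 + 0.314·0.047
      = 0.006674 + 0.257004 + 0.0012 + 0.06273 + 0.002961 + 0.014758 = 0.345327

P(E) ≈ 0.3453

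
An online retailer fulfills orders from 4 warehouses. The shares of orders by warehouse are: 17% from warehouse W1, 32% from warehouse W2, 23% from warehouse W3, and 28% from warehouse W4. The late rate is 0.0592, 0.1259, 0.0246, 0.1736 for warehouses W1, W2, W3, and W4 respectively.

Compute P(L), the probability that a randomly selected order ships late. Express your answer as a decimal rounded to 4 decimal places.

P(L) ≈ 0.1046

Summing over the partition,
P(L) = P(L|W1)·P(W1) + P(L|W2)·P(W2) + P(L|W3)·P(W3) + P(L|W4)·P(W4)
      = 0.0592·0.17 + 0.1259·0.32 + 0.0246·0.23 + 0.1736·0.28
      = 0.010064 + 0.040288 + 0.005658 + 0.048608 = 0.104618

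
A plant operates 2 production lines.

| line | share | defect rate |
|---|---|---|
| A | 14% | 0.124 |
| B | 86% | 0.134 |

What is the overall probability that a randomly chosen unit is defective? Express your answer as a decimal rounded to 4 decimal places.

0.1326

P(D) = P(D|A)·P(A) + P(D|B)·P(B)
      = 0.124·0.14 + 0.134·0.86
      = 0.01736 + 0.11524 = 0.1326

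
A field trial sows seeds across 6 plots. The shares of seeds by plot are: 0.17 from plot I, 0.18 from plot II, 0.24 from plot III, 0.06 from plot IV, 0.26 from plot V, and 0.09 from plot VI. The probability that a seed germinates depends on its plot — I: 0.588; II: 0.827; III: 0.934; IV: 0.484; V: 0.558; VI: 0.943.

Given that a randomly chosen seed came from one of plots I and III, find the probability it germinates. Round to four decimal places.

0.7905

Let S = {I, III}.
P(S) = 0.17 + 0.24 = 0.41.
P(G ∩ S) = 0.588·0.17 + 0.934·0.24 = 0.09996 + 0.22416 = 0.32412.
P(G | S) = 0.32412 / 0.41 = 0.790537…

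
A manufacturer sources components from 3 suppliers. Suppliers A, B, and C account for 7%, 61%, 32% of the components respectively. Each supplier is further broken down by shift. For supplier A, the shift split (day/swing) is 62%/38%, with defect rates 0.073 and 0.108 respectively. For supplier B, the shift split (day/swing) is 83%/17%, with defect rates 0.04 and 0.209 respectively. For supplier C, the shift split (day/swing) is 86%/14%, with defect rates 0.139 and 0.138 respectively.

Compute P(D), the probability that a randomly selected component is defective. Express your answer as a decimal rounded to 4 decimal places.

P(D|A) = 0.62·0.073 + 0.38·0.108 = 0.04526 + 0.04104 = 0.0863
P(D|B) = 0.83·0.04 + 0.17·0.209 = 0.0332 + 0.03553 = 0.06873
P(D|C) = 0.86·0.139 + 0.14·0.138 = 0.11954 + 0.01932 = 0.13886
Then overall,
P(D) = 0.07·0.0863 + 0.61·0.06873 + 0.32·0.13886
      = 0.006041 + 0.0419253 + 0.0444352 = 0.0924015

0.0924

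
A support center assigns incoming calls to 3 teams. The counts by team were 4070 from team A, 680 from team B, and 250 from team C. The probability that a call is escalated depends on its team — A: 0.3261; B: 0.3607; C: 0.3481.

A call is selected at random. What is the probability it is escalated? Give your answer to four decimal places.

Total: 4070 + 680 + 250 = 5000.
P(A) = 4070/5000 = 0.814. P(B) = 680/5000 = 0.136. P(C) = 250/5000 = 0.05.
P(E) = P(E|A)·P(A) + P(E|B)·P(B) + P(E|C)·P(C)
      = 0.3261·0.814 + 0.3607·0.136 + 0.3481·0.05
      = 0.2654454 + 0.0490552 + 0.017405 = 0.3319056

0.3319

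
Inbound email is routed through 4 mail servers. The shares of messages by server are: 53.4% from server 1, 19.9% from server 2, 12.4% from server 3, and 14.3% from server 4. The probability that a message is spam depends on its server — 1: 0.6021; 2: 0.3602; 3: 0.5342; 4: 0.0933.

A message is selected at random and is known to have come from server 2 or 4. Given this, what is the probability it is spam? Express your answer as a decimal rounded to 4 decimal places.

Let J = {2, 4}.
P(J) = 0.199 + 0.143 = 0.342.
P(S ∩ J) = 0.3602·0.199 + 0.0933·0.143 = 0.0716798 + 0.0133419 = 0.0850217.
P(S | J) = 0.0850217 / 0.342 = 0.248601…

0.2486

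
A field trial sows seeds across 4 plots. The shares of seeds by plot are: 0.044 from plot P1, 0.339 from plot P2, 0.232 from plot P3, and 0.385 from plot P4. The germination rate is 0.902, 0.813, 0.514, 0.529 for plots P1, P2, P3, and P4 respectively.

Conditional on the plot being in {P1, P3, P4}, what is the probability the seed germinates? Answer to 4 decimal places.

0.5486

Let S = {P1, P3, P4}.
P(S) = 0.044 + 0.232 + 0.385 = 0.661.
P(G ∩ S) = 0.902·0.044 + 0.514·0.232 + 0.529·0.385 = 0.039688 + 0.119248 + 0.203665 = 0.362601.
P(G | S) = 0.362601 / 0.661 = 0.548564…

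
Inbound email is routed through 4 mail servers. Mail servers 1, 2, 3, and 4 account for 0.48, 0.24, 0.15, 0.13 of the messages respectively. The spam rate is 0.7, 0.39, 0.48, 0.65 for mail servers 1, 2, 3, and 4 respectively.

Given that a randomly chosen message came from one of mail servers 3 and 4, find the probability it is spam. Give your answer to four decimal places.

P(S|J) ≈ 0.5589

Let J = {3, 4}.
P(J) = 0.15 + 0.13 = 0.28.
P(S ∩ J) = 0.48·0.15 + 0.65·0.13 = 0.072 + 0.0845 = 0.1565.
P(S | J) = 0.1565 / 0.28 = 0.558929…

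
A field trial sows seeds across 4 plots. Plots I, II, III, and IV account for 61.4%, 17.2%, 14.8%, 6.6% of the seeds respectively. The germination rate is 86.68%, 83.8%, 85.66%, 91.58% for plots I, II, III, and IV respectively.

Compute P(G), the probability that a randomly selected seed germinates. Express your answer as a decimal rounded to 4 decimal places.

P(G) = P(G|I)·P(I) + P(G|II)·P(II) + P(G|III)·P(III) + P(G|IV)·P(IV)
      = 0.8668·0.614 + 0.838·0.172 + 0.8566·0.148 + 0.9158·0.066
      = 0.5322152 + 0.144136 + 0.1267768 + 0.0604428 = 0.8635708

P(G) ≈ 0.8636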